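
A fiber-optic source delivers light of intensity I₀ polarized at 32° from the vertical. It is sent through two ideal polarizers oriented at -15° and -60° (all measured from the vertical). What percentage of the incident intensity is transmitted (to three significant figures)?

By Malus's law, I₁ = I₀ cos²(-15° − 32°) = I₀ cos²(47°) = 0.4651 I₀.
I₂ = I₁ cos²(-60° + 15°) = 0.4651 I₀ · cos²(45°) = 0.2326 I₀.
That is 23.26% of the incident intensity.

≈ 23.3%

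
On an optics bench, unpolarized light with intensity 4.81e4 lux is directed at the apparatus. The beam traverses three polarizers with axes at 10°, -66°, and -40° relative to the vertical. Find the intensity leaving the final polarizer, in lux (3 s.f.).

I ≈ 1140 lux

Unpolarized light through the first polarizer → I₁ = 4.81e4 lux/2 = 2.405e+04 lux, polarized at 10°.
I₂ = I₁ · cos²(76°) = 2.405e+04 · 0.05853 = 1408 lux.
I₃ = I₂ · cos²(26°) = 1408 · 0.8078 = 1137 lux.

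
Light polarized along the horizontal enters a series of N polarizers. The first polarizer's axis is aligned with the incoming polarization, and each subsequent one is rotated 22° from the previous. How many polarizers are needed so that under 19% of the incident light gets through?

First polarizer is aligned with the polarization: full transmission.
Each further stage multiplies by cos²(22°) = 0.8597.
After N polarizers: T = 0.8597^(N−1). Require T < 0.19 ⇒ N−1 > ln(0.19)/ln(0.8597) = 10.98, so N−1 ≥ 11 and N = 12.
Check: N=12 gives T = 0.1895 < 0.19; N=11 gives T = 0.2205.

N = 12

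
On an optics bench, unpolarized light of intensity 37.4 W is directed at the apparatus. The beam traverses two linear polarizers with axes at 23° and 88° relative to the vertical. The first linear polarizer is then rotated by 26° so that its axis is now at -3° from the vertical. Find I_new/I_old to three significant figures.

I_new/I_old ≈ 0.00171

Before rotation:
Unpolarized light through the first polarizer → I₁ = ½ I₀, now polarized at 23°.
I₂ = I₁ cos²(88° − 23°) = 0.5 I₀ · cos²(65°) = 0.0893 I₀.
After rotation:
Unpolarized light through the first polarizer → I₁ = ½ I₀, now polarized at -3°.
Angle between axes 1 and 2: 89°. I₂ = 0.5 I₀ · cos²(89°) = 0.0001523 I₀.
Ratio = 0.0001523 / 0.0893 = 0.001705.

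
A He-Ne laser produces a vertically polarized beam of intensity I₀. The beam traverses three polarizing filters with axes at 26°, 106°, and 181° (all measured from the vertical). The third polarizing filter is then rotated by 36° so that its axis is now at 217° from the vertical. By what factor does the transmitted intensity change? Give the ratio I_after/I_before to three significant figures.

I_new/I_old ≈ 1.92

Before rotation:
By Malus's law, I₁ = I₀ cos²(26° − 0°) = I₀ cos²(26°) = 0.8078 I₀.
I₂ = I₁ cos²(106° − 26°) = 0.8078 I₀ · cos²(80°) = 0.02436 I₀.
I₃ = I₂ cos²(181° − 106°) = 0.02436 I₀ · cos²(75°) = 0.001632 I₀.
After rotation:
I₁ = I₀ cos²(26° − 0°) = I₀ cos²(26°) = 0.8078 I₀.
I₂ = I₁ cos²(106° − 26°) = 0.8078 I₀ · cos²(80°) = 0.02436 I₀.
Angle between axes 2 and 3: 69°. I₃ = 0.02436 I₀ · cos²(69°) = 0.003128 I₀.
Ratio = 0.003128 / 0.001632 = 1.917.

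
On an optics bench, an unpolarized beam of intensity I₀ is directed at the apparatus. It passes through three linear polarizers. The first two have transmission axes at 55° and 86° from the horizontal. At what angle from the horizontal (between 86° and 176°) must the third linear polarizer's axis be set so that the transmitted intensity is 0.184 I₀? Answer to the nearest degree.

Unpolarized light through the first polarizer → I₁ = ½ I₀, now polarized at 55°.
I₂ = I₁ cos²(86° − 55°) = 0.5 I₀ · cos²(31°) = 0.3674 I₀.
Need I₃/I₀ = 0.184, so cos²(θ − 86°) = 0.184 / 0.3674 = 0.5009.
θ − 86° = arccos(√0.5009) = 45.0°, giving θ ≈ 86 + 45.0 = 131.0°.

θ ≈ 131°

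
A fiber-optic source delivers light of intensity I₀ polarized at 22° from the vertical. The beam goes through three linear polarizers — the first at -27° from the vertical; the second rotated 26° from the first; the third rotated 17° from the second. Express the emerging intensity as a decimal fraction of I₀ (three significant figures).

≈ 0.318 I₀

By Malus's law, I₁ = I₀ cos²(-27° − 22°) = I₀ cos²(49°) = 0.4304 I₀.
I₂ = I₁ cos²(26°) = 0.4304 · 0.8078 I₀ = 0.3477 I₀.
I₃ = I₂ cos²(17°) = 0.3477 · 0.9145 I₀ = 0.318 I₀.
Transmitted fraction = 0.318.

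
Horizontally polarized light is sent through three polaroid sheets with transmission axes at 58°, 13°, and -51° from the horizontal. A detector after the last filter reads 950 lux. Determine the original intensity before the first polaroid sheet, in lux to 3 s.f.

I₁ = I₀ cos²(58° − 0°) = I₀ cos²(58°) = 0.2808 I₀.
I₂ = I₁ cos²(13° − 58°) = 0.2808 I₀ · cos²(45°) = 0.1404 I₀.
I₃ = I₂ cos²(-51° − 13°) = 0.1404 I₀ · cos²(64°) = 0.02698 I₀.
So 950 lux = 0.02698 I₀, giving I₀ = 950/0.02698 = 3.521e+04 lux.

I₀ ≈ 3.52e4 lux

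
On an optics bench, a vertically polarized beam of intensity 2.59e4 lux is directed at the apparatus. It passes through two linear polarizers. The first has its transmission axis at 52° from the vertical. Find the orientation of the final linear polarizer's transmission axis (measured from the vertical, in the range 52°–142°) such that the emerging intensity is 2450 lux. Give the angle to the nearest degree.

θ ≈ 112°

By Malus's law, I₁ = I₀ cos²(52° − 0°) = I₀ cos²(52°) = 0.379 I₀.
Target fraction: 2450 / 2.59e4 lux = 0.09459 of I₀.
Need I₂/I₀ = 0.09459, so cos²(θ − 52°) = 0.09459 / 0.379 = 0.2496.
θ − 52° = arccos(√0.2496) = 60.0°, giving θ ≈ 52 + 60.0 = 112.0°.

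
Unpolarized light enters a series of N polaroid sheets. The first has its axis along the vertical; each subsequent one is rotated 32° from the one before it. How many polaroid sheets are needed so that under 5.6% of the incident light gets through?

First polarizer halves the unpolarized light: factor 1/2.
Each further stage multiplies by cos²(32°) = 0.7192.
After N polarizers: T = 0.5·0.7192^(N−1). Require T < 0.056 ⇒ N−1 > ln(0.056/0.5)/ln(0.7192) = 6.64, so N−1 ≥ 7 and N = 8.
Check: N=8 gives T = 0.04976 < 0.056; N=7 gives T = 0.06919.

N = 8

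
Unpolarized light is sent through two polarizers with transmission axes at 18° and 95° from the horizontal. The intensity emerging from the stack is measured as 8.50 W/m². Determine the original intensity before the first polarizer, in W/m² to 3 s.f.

Unpolarized light through the first polarizer → I₁ = ½ I₀, now polarized at 18°.
I₂ = I₁ cos²(95° − 18°) = 0.5 I₀ · cos²(77°) = 0.0253 I₀.
So 8.50 W/m² = 0.0253 I₀, giving I₀ = 8.50/0.0253 = 335.9 W/m².

I₀ ≈ 336 W/m²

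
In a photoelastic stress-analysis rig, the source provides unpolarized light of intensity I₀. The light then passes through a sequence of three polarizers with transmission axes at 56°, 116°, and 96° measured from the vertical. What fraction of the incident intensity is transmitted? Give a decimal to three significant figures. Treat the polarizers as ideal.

≈ 0.110 I₀

Unpolarized light through the first polarizer → I₁ = ½ I₀, now polarized at 56°.
I₂ = I₁ cos²(116° − 56°) = 0.5 I₀ · cos²(60°) = 0.125 I₀.
I₃ = I₂ cos²(96° − 116°) = 0.125 I₀ · cos²(20°) = 0.1104 I₀.
Transmitted fraction = 0.1104.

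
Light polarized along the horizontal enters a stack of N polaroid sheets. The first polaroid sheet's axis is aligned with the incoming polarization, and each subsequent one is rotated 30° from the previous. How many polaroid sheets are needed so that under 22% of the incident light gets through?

N = 7

First polarizer is aligned with the polarization: full transmission.
Each further stage multiplies by cos²(30°) = 0.75.
After N polarizers: T = 0.75^(N−1). Require T < 0.22 ⇒ N−1 > ln(0.22)/ln(0.75) = 5.26, so N−1 ≥ 6 and N = 7.
Check: N=7 gives T = 0.178 < 0.22; N=6 gives T = 0.2373.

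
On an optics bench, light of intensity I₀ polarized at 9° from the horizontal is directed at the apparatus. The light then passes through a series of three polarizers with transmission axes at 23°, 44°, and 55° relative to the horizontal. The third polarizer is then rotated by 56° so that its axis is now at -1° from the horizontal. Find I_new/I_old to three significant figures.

Before rotation:
I₁ = I₀ cos²(23° − 9°) = I₀ cos²(14°) = 0.9415 I₀.
I₂ = I₁ cos²(44° − 23°) = 0.9415 I₀ · cos²(21°) = 0.8206 I₀.
I₃ = I₂ cos²(55° − 44°) = 0.8206 I₀ · cos²(11°) = 0.7907 I₀.
After rotation:
I₁ = I₀ cos²(23° − 9°) = I₀ cos²(14°) = 0.9415 I₀.
I₂ = I₁ cos²(44° − 23°) = 0.9415 I₀ · cos²(21°) = 0.8206 I₀.
I₃ = I₂ cos²(-1° − 44°) = 0.8206 I₀ · cos²(45°) = 0.4103 I₀.
Ratio = 0.4103 / 0.7907 = 0.5189.

I_new/I_old ≈ 0.519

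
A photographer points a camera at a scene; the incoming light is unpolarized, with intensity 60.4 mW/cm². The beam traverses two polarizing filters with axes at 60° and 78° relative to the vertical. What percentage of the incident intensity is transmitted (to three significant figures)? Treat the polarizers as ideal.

≈ 45.2%

Unpolarized light through the first polarizer → I₁ = 60.4 mW/cm²/2 = 30.2 mW/cm², polarized at 60°.
I₂ = I₁ · cos²(18°) = 30.2 · 0.9045 = 27.32 mW/cm².
That is 45.23% of the incident intensity.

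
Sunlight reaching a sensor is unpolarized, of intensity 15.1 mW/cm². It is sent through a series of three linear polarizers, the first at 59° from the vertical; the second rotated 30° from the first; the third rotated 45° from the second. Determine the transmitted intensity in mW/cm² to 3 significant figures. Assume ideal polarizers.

Unpolarized light through the first polarizer → I₁ = 15.1 mW/cm²/2 = 7.55 mW/cm², polarized at 59°.
I₂ = I₁ · cos²(30°) = 7.55 · 0.75 = 5.663 mW/cm².
I₃ = I₂ · cos²(45°) = 5.663 · 0.5 = 2.831 mW/cm².

I ≈ 2.83 mW/cm²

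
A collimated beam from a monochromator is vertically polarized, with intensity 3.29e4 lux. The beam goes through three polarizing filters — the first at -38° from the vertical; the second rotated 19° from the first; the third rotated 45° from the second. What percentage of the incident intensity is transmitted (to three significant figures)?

I₁ = 3.29e4 lux · cos²(38°) = 2.043e+04 lux.
I₂ = I₁ · cos²(19°) = 2.043e+04 · 0.894 = 1.826e+04 lux.
I₃ = I₂ · cos²(45°) = 1.826e+04 · 0.5 = 9132 lux.
That is 27.76% of the incident intensity.

≈ 27.8%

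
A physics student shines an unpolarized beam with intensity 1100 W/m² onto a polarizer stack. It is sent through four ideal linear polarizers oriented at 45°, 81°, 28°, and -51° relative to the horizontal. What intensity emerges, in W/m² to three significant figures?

I ≈ 4.75 W/m²

Unpolarized light through the first polarizer → I₁ = 1100 W/m²/2 = 550 W/m², polarized at 45°.
I₂ = I₁ · cos²(36°) = 550 · 0.6545 = 360 W/m².
I₃ = I₂ · cos²(53°) = 360 · 0.3622 = 130.4 W/m².
I₄ = I₃ · cos²(79°) = 130.4 · 0.03641 = 4.747 W/m².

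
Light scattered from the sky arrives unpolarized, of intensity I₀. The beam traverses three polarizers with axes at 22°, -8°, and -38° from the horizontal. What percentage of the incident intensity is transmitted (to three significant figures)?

Unpolarized light through the first polarizer → I₁ = ½ I₀, now polarized at 22°.
I₂ = I₁ cos²(-8° − 22°) = 0.5 I₀ · cos²(30°) = 0.375 I₀.
I₃ = I₂ cos²(-38° + 8°) = 0.375 I₀ · cos²(30°) = 0.2813 I₀.
That is 28.13% of the incident intensity.

≈ 28.1%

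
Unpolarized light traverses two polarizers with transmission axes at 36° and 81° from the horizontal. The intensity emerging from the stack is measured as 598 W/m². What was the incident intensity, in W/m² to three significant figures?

I₀ ≈ 2390 W/m²

Unpolarized light through the first polarizer → I₁ = ½ I₀, now polarized at 36°.
I₂ = I₁ cos²(81° − 36°) = 0.5 I₀ · cos²(45°) = 0.25 I₀.
So 598 W/m² = 0.25 I₀, giving I₀ = 598/0.25 = 2392 W/m².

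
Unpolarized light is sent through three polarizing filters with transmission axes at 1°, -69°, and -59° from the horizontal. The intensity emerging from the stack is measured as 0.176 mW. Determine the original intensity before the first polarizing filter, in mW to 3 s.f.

I₀ ≈ 3.10 mW

Unpolarized light through the first polarizer → I₁ = ½ I₀, now polarized at 1°.
I₂ = I₁ cos²(-69° − 1°) = 0.5 I₀ · cos²(70°) = 0.05849 I₀.
I₃ = I₂ cos²(-59° + 69°) = 0.05849 I₀ · cos²(10°) = 0.05673 I₀.
So 0.176 mW = 0.05673 I₀, giving I₀ = 0.176/0.05673 = 3.103 mW.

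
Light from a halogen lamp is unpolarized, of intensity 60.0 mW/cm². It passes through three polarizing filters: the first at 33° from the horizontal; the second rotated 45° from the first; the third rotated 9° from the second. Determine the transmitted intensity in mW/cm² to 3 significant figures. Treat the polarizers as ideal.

I ≈ 14.6 mW/cm²

Unpolarized light through the first polarizer → I₁ = 60.0 mW/cm²/2 = 30 mW/cm², polarized at 33°.
I₂ = I₁ · cos²(45°) = 30 · 0.5 = 15 mW/cm².
I₃ = I₂ · cos²(9°) = 15 · 0.9755 = 14.63 mW/cm².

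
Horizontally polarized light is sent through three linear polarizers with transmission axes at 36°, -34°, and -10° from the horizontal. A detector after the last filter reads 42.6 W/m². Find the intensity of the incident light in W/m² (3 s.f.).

By Malus's law, I₁ = I₀ cos²(36° − 0°) = I₀ cos²(36°) = 0.6545 I₀.
I₂ = I₁ cos²(-34° − 36°) = 0.6545 I₀ · cos²(70°) = 0.07656 I₀.
I₃ = I₂ cos²(-10° + 34°) = 0.07656 I₀ · cos²(24°) = 0.0639 I₀.
So 42.6 W/m² = 0.0639 I₀, giving I₀ = 42.6/0.0639 = 666.7 W/m².

I₀ ≈ 667 W/m²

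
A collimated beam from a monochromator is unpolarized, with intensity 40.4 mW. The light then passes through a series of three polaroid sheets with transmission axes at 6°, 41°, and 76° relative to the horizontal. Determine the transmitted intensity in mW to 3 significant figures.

I ≈ 9.10 mW

Unpolarized light through the first polarizer → I₁ = 40.4 mW/2 = 20.2 mW, polarized at 6°.
I₂ = I₁ · cos²(35°) = 20.2 · 0.671 = 13.55 mW.
I₃ = I₂ · cos²(35°) = 13.55 · 0.671 = 9.095 mW.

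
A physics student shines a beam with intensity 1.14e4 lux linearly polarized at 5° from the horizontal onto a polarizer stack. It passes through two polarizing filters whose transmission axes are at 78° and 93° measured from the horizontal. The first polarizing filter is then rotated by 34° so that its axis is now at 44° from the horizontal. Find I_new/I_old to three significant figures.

I_new/I_old ≈ 3.26

Before rotation:
By Malus's law, I₁ = I₀ cos²(78° − 5°) = I₀ cos²(73°) = 0.08548 I₀.
I₂ = I₁ cos²(93° − 78°) = 0.08548 I₀ · cos²(15°) = 0.07976 I₀.
After rotation:
I₁ = I₀ cos²(44° − 5°) = I₀ cos²(39°) = 0.604 I₀.
I₂ = I₁ cos²(93° − 44°) = 0.604 I₀ · cos²(49°) = 0.26 I₀.
Ratio = 0.26 / 0.07976 = 3.259.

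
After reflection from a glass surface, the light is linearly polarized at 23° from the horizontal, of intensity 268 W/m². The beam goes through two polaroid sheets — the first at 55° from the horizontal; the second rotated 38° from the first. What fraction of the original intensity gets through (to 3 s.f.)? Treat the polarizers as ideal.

I₁ = 268 W/m² · cos²(32°) = 192.7 W/m².
I₂ = I₁ · cos²(38°) = 192.7 · 0.621 = 119.7 W/m².
Transmitted fraction = 0.4466.

I/I₀ ≈ 0.447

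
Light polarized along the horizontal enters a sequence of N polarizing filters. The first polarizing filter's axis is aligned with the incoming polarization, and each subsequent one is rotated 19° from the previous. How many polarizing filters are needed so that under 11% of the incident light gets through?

First polarizer is aligned with the polarization: full transmission.
Each further stage multiplies by cos²(19°) = 0.894.
After N polarizers: T = 0.894^(N−1). Require T < 0.11 ⇒ N−1 > ln(0.11)/ln(0.894) = 19.70, so N−1 ≥ 20 and N = 21.
Check: N=21 gives T = 0.1064 < 0.11; N=20 gives T = 0.119.

N = 21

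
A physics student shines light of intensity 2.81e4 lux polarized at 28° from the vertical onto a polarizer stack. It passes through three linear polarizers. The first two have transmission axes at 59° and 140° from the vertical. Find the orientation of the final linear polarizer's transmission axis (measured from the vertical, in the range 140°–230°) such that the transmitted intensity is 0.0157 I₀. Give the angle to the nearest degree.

θ ≈ 161°

By Malus's law, I₁ = I₀ cos²(59° − 28°) = I₀ cos²(31°) = 0.7347 I₀.
I₂ = I₁ cos²(140° − 59°) = 0.7347 I₀ · cos²(81°) = 0.01798 I₀.
Need I₃/I₀ = 0.0157, so cos²(θ − 140°) = 0.0157 / 0.01798 = 0.8732.
θ − 140° = arccos(√0.8732) = 20.9°, giving θ ≈ 140 + 20.9 = 160.9°.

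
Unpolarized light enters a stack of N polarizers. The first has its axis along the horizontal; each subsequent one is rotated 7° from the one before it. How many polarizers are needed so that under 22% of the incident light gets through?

N = 56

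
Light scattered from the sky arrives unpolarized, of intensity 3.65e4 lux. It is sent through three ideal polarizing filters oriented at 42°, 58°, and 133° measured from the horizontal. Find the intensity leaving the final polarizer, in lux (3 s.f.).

I ≈ 1130 lux

Unpolarized light through the first polarizer → I₁ = 3.65e4 lux/2 = 1.825e+04 lux, polarized at 42°.
I₂ = I₁ · cos²(16°) = 1.825e+04 · 0.924 = 1.686e+04 lux.
I₃ = I₂ · cos²(75°) = 1.686e+04 · 0.06699 = 1130 lux.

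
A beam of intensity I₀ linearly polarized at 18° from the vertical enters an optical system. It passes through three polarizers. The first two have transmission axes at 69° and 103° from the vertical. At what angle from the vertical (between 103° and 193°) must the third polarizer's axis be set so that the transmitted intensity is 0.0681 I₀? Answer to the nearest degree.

θ ≈ 163°

I₁ = I₀ cos²(69° − 18°) = I₀ cos²(51°) = 0.396 I₀.
I₂ = I₁ cos²(103° − 69°) = 0.396 I₀ · cos²(34°) = 0.2722 I₀.
Need I₃/I₀ = 0.0681, so cos²(θ − 103°) = 0.0681 / 0.2722 = 0.2502.
θ − 103° = arccos(√0.2502) = 60.0°, giving θ ≈ 103 + 60.0 = 163.0°.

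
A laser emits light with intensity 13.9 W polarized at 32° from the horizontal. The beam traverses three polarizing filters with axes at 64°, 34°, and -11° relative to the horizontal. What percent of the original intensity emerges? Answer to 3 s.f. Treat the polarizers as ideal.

≈ 27.0%

I₁ = 13.9 W · cos²(32°) = 9.997 W.
I₂ = I₁ · cos²(30°) = 9.997 · 0.75 = 7.498 W.
I₃ = I₂ · cos²(45°) = 7.498 · 0.5 = 3.749 W.
That is 26.97% of the incident intensity.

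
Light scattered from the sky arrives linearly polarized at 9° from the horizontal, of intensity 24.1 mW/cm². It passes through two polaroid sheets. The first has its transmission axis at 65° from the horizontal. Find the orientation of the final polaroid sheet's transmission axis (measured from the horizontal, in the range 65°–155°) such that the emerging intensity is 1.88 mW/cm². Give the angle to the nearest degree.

θ ≈ 125°

By Malus's law, I₁ = I₀ cos²(65° − 9°) = I₀ cos²(56°) = 0.3127 I₀.
Target fraction: 1.88 / 24.1 mW/cm² = 0.07801 of I₀.
Need I₂/I₀ = 0.07801, so cos²(θ − 65°) = 0.07801 / 0.3127 = 0.2495.
θ − 65° = arccos(√0.2495) = 60.0°, giving θ ≈ 65 + 60.0 = 125.0°.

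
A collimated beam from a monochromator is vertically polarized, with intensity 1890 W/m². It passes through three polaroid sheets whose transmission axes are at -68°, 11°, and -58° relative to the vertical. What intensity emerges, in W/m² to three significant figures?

By Malus's law, I₁ = 1890 W/m² · cos²(68°) = 265.2 W/m².
I₂ = I₁ · cos²(79°) = 265.2 · 0.03641 = 9.656 W/m².
I₃ = I₂ · cos²(69°) = 9.656 · 0.1284 = 1.24 W/m².

I ≈ 1.24 W/m²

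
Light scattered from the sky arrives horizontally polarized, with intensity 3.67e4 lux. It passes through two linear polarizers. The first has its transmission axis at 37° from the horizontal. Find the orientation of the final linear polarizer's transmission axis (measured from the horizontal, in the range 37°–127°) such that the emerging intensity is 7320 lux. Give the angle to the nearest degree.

θ ≈ 93°

I₁ = I₀ cos²(37° − 0°) = I₀ cos²(37°) = 0.6378 I₀.
Target fraction: 7320 / 3.67e4 lux = 0.1995 of I₀.
Need I₂/I₀ = 0.1995, so cos²(θ − 37°) = 0.1995 / 0.6378 = 0.3127.
θ − 37° = arccos(√0.3127) = 56.0°, giving θ ≈ 37 + 56.0 = 93.0°.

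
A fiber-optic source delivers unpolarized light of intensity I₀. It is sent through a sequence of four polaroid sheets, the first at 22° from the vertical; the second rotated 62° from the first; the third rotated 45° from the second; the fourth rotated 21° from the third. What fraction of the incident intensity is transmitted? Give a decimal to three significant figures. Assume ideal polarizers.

≈ 0.0480 I₀

Unpolarized light through the first polarizer → I₁ = ½ I₀, now polarized at 22°.
I₂ = I₁ cos²(62°) = 0.5 · 0.2204 I₀ = 0.1102 I₀.
I₃ = I₂ cos²(45°) = 0.1102 · 0.5 I₀ = 0.0551 I₀.
I₄ = I₃ cos²(21°) = 0.0551 · 0.8716 I₀ = 0.04802 I₀.
Transmitted fraction = 0.04802.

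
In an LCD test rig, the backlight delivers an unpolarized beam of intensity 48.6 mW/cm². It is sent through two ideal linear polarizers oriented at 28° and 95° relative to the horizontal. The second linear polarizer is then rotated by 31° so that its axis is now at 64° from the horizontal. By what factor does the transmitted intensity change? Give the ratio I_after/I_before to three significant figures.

Before rotation:
Unpolarized light through the first polarizer → I₁ = ½ I₀, now polarized at 28°.
I₂ = I₁ cos²(95° − 28°) = 0.5 I₀ · cos²(67°) = 0.07634 I₀.
After rotation:
Unpolarized light through the first polarizer → I₁ = ½ I₀, now polarized at 28°.
I₂ = I₁ cos²(64° − 28°) = 0.5 I₀ · cos²(36°) = 0.3273 I₀.
Ratio = 0.3273 / 0.07634 = 4.287.

I_new/I_old ≈ 4.29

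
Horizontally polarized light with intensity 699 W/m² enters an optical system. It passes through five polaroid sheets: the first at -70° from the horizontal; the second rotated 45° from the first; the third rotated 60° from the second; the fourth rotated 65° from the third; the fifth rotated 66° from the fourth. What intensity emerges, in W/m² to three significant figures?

I ≈ 0.302 W/m²

I₁ = 699 W/m² · cos²(70°) = 81.77 W/m².
I₂ = I₁ · cos²(45°) = 81.77 · 0.5 = 40.88 W/m².
I₃ = I₂ · cos²(60°) = 40.88 · 0.25 = 10.22 W/m².
I₄ = I₃ · cos²(65°) = 10.22 · 0.1786 = 1.826 W/m².
I₅ = I₄ · cos²(66°) = 1.826 · 0.1654 = 0.302 W/m².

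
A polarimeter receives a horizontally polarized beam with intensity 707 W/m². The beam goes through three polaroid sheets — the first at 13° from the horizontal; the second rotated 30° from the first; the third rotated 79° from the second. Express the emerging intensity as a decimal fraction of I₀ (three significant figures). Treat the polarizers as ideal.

I/I₀ ≈ 0.0259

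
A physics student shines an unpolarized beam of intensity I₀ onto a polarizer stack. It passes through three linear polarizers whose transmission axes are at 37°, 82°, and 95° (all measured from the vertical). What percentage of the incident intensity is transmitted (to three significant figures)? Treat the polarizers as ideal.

≈ 23.7%

Unpolarized light through the first polarizer → I₁ = ½ I₀, now polarized at 37°.
I₂ = I₁ cos²(82° − 37°) = 0.5 I₀ · cos²(45°) = 0.25 I₀.
I₃ = I₂ cos²(95° − 82°) = 0.25 I₀ · cos²(13°) = 0.2373 I₀.
That is 23.73% of the incident intensity.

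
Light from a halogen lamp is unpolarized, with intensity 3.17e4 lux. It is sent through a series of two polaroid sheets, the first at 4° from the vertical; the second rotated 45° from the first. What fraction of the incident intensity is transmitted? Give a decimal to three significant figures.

I/I₀ ≈ 0.250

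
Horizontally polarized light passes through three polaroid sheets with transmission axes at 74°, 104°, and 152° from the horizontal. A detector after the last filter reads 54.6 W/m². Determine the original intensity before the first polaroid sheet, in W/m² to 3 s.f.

I₀ ≈ 2140 W/m²

By Malus's law, I₁ = I₀ cos²(74° − 0°) = I₀ cos²(74°) = 0.07598 I₀.
I₂ = I₁ cos²(104° − 74°) = 0.07598 I₀ · cos²(30°) = 0.05698 I₀.
I₃ = I₂ cos²(152° − 104°) = 0.05698 I₀ · cos²(48°) = 0.02551 I₀.
So 54.6 W/m² = 0.02551 I₀, giving I₀ = 54.6/0.02551 = 2140 W/m².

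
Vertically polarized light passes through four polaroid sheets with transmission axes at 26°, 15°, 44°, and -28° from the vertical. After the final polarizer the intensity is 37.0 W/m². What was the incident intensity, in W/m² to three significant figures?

I₀ ≈ 651 W/m²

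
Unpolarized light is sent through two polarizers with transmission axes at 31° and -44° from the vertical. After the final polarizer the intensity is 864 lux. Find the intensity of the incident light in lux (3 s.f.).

I₀ ≈ 2.58e4 lux

Unpolarized light through the first polarizer → I₁ = ½ I₀, now polarized at 31°.
I₂ = I₁ cos²(-44° − 31°) = 0.5 I₀ · cos²(75°) = 0.03349 I₀.
So 864 lux = 0.03349 I₀, giving I₀ = 864/0.03349 = 2.58e+04 lux.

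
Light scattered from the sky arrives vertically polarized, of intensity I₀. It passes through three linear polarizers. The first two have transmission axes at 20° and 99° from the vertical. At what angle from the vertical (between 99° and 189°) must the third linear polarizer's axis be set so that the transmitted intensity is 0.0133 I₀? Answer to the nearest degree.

θ ≈ 149°

I₁ = I₀ cos²(20° − 0°) = I₀ cos²(20°) = 0.883 I₀.
I₂ = I₁ cos²(99° − 20°) = 0.883 I₀ · cos²(79°) = 0.03215 I₀.
Need I₃/I₀ = 0.0133, so cos²(θ − 99°) = 0.0133 / 0.03215 = 0.4137.
θ − 99° = arccos(√0.4137) = 50.0°, giving θ ≈ 99 + 50.0 = 149.0°.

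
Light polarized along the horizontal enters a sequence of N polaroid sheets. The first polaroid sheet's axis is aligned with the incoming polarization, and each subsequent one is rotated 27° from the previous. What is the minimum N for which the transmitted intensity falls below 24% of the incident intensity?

First polarizer is aligned with the polarization: full transmission.
Each further stage multiplies by cos²(27°) = 0.7939.
After N polarizers: T = 0.7939^(N−1). Require T < 0.24 ⇒ N−1 > ln(0.24)/ln(0.7939) = 6.18, so N−1 ≥ 7 and N = 8.
Check: N=8 gives T = 0.1988 < 0.24; N=7 gives T = 0.2504.

N = 8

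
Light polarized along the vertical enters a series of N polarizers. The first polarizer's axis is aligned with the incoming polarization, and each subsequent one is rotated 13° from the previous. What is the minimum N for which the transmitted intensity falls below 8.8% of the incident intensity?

First polarizer is aligned with the polarization: full transmission.
Each further stage multiplies by cos²(13°) = 0.9494.
After N polarizers: T = 0.9494^(N−1). Require T < 0.088 ⇒ N−1 > ln(0.088)/ln(0.9494) = 46.80, so N−1 ≥ 47 and N = 48.
Check: N=48 gives T = 0.08711 < 0.088; N=47 gives T = 0.09175.

N = 48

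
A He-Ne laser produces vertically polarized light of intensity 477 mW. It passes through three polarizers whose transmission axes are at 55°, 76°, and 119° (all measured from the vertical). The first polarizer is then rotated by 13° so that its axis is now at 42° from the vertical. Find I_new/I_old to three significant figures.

I_new/I_old ≈ 1.32

Before rotation:
I₁ = I₀ cos²(55° − 0°) = I₀ cos²(55°) = 0.329 I₀.
I₂ = I₁ cos²(76° − 55°) = 0.329 I₀ · cos²(21°) = 0.2867 I₀.
I₃ = I₂ cos²(119° − 76°) = 0.2867 I₀ · cos²(43°) = 0.1534 I₀.
After rotation:
I₁ = I₀ cos²(42° − 0°) = I₀ cos²(42°) = 0.5523 I₀.
I₂ = I₁ cos²(76° − 42°) = 0.5523 I₀ · cos²(34°) = 0.3796 I₀.
I₃ = I₂ cos²(119° − 76°) = 0.3796 I₀ · cos²(43°) = 0.203 I₀.
Ratio = 0.203 / 0.1534 = 1.324.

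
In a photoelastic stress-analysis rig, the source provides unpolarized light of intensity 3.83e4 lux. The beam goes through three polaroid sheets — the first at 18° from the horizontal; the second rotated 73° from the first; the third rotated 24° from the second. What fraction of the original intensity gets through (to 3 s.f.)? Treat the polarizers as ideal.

Unpolarized light through the first polarizer → I₁ = 3.83e4 lux/2 = 1.915e+04 lux, polarized at 18°.
I₂ = I₁ · cos²(73°) = 1.915e+04 · 0.08548 = 1637 lux.
I₃ = I₂ · cos²(24°) = 1637 · 0.8346 = 1366 lux.
Transmitted fraction = 0.03567.

I/I₀ ≈ 0.0357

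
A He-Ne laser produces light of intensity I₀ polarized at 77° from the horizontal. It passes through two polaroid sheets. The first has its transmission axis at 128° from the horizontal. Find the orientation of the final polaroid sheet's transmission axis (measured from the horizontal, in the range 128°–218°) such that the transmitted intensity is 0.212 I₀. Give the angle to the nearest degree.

By Malus's law, I₁ = I₀ cos²(128° − 77°) = I₀ cos²(51°) = 0.396 I₀.
Need I₂/I₀ = 0.212, so cos²(θ − 128°) = 0.212 / 0.396 = 0.5353.
θ − 128° = arccos(√0.5353) = 43.0°, giving θ ≈ 128 + 43.0 = 171.0°.

θ ≈ 171°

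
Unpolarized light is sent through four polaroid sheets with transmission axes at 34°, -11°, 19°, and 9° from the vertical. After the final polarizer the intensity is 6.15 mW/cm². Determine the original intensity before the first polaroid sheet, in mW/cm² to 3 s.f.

I₀ ≈ 33.8 mW/cm²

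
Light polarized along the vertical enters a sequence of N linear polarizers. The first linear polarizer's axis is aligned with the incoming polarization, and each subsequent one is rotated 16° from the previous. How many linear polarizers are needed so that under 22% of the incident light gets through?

First polarizer is aligned with the polarization: full transmission.
Each further stage multiplies by cos²(16°) = 0.924.
After N polarizers: T = 0.924^(N−1). Require T < 0.22 ⇒ N−1 > ln(0.22)/ln(0.924) = 19.16, so N−1 ≥ 20 and N = 21.
Check: N=21 gives T = 0.2059 < 0.22; N=20 gives T = 0.2228.

N = 21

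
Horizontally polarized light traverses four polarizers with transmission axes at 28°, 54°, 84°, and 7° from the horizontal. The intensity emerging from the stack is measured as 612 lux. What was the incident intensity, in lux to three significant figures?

I₁ = I₀ cos²(28° − 0°) = I₀ cos²(28°) = 0.7796 I₀.
I₂ = I₁ cos²(54° − 28°) = 0.7796 I₀ · cos²(26°) = 0.6298 I₀.
I₃ = I₂ cos²(84° − 54°) = 0.6298 I₀ · cos²(30°) = 0.4723 I₀.
I₄ = I₃ cos²(7° − 84°) = 0.4723 I₀ · cos²(77°) = 0.0239 I₀.
So 612 lux = 0.0239 I₀, giving I₀ = 612/0.0239 = 2.56e+04 lux.

I₀ ≈ 2.56e4 lux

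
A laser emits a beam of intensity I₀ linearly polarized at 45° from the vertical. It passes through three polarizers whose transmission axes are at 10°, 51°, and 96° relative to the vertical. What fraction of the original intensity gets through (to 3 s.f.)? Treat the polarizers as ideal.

≈ 0.191 I₀

I₁ = I₀ cos²(10° − 45°) = I₀ cos²(35°) = 0.671 I₀.
I₂ = I₁ cos²(51° − 10°) = 0.671 I₀ · cos²(41°) = 0.3822 I₀.
I₃ = I₂ cos²(96° − 51°) = 0.3822 I₀ · cos²(45°) = 0.1911 I₀.
Transmitted fraction = 0.1911.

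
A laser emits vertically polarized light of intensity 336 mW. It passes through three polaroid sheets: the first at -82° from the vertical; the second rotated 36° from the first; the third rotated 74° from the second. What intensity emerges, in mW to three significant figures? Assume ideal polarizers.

I ≈ 0.324 mW

By Malus's law, I₁ = 336 mW · cos²(82°) = 6.508 mW.
I₂ = I₁ · cos²(36°) = 6.508 · 0.6545 = 4.26 mW.
I₃ = I₂ · cos²(74°) = 4.26 · 0.07598 = 0.3236 mW.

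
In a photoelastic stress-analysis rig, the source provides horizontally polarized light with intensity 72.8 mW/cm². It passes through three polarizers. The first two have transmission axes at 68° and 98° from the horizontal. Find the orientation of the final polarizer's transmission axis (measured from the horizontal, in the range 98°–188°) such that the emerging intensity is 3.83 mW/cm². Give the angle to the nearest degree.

By Malus's law, I₁ = I₀ cos²(68° − 0°) = I₀ cos²(68°) = 0.1403 I₀.
I₂ = I₁ cos²(98° − 68°) = 0.1403 I₀ · cos²(30°) = 0.1052 I₀.
Target fraction: 3.83 / 72.8 mW/cm² = 0.05261 of I₀.
Need I₃/I₀ = 0.05261, so cos²(θ − 98°) = 0.05261 / 0.1052 = 0.4999.
θ − 98° = arccos(√0.4999) = 45.0°, giving θ ≈ 98 + 45.0 = 143.0°.

θ ≈ 143°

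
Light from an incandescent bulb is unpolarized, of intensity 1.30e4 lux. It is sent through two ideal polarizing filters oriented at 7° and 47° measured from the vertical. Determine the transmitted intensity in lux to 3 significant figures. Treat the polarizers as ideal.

Unpolarized light through the first polarizer → I₁ = 1.30e4 lux/2 = 6500 lux, polarized at 7°.
I₂ = I₁ · cos²(40°) = 6500 · 0.5868 = 3814 lux.

I ≈ 3810 lux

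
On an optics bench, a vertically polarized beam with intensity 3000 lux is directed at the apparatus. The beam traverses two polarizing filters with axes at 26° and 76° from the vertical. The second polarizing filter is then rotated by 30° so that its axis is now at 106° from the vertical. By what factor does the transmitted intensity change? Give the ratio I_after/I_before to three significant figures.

I_new/I_old ≈ 0.0730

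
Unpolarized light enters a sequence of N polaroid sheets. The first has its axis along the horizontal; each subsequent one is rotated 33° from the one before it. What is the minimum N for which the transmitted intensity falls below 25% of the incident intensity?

N = 3

First polarizer halves the unpolarized light: factor 1/2.
Each further stage multiplies by cos²(33°) = 0.7034.
After N polarizers: T = 0.5·0.7034^(N−1). Require T < 0.25 ⇒ N−1 > ln(0.25/0.5)/ln(0.7034) = 1.97, so N−1 ≥ 2 and N = 3.
Check: N=3 gives T = 0.2474 < 0.25; N=2 gives T = 0.3517.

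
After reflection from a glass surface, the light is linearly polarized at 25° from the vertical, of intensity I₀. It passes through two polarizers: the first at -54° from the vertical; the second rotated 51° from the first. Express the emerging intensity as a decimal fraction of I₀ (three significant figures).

By Malus's law, I₁ = I₀ cos²(-54° − 25°) = I₀ cos²(79°) = 0.03641 I₀.
I₂ = I₁ cos²(51°) = 0.03641 · 0.396 I₀ = 0.01442 I₀.
Transmitted fraction = 0.01442.

≈ 0.0144 I₀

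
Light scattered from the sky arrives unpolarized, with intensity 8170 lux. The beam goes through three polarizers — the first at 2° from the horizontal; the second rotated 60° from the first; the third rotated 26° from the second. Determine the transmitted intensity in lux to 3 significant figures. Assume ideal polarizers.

I ≈ 825 lux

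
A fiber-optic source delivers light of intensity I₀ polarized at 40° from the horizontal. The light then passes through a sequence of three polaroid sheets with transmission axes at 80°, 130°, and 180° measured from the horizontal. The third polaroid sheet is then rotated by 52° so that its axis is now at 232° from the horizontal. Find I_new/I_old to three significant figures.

Before rotation:
By Malus's law, I₁ = I₀ cos²(80° − 40°) = I₀ cos²(40°) = 0.5868 I₀.
I₂ = I₁ cos²(130° − 80°) = 0.5868 I₀ · cos²(50°) = 0.2425 I₀.
I₃ = I₂ cos²(180° − 130°) = 0.2425 I₀ · cos²(50°) = 0.1002 I₀.
After rotation:
I₁ = I₀ cos²(80° − 40°) = I₀ cos²(40°) = 0.5868 I₀.
I₂ = I₁ cos²(130° − 80°) = 0.5868 I₀ · cos²(50°) = 0.2425 I₀.
Angle between axes 2 and 3: 78°. I₃ = 0.2425 I₀ · cos²(78°) = 0.01048 I₀.
Ratio = 0.01048 / 0.1002 = 0.1046.

I_new/I_old ≈ 0.105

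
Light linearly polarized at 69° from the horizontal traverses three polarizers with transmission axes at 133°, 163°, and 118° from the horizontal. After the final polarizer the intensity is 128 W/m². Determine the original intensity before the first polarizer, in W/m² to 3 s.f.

I₁ = I₀ cos²(133° − 69°) = I₀ cos²(64°) = 0.1922 I₀.
I₂ = I₁ cos²(163° − 133°) = 0.1922 I₀ · cos²(30°) = 0.1441 I₀.
I₃ = I₂ cos²(118° − 163°) = 0.1441 I₀ · cos²(45°) = 0.07206 I₀.
So 128 W/m² = 0.07206 I₀, giving I₀ = 128/0.07206 = 1776 W/m².

I₀ ≈ 1780 W/m²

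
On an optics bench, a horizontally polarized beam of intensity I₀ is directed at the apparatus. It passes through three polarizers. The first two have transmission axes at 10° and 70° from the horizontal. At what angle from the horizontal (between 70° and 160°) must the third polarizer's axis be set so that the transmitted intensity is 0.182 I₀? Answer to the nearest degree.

θ ≈ 100°

I₁ = I₀ cos²(10° − 0°) = I₀ cos²(10°) = 0.9698 I₀.
I₂ = I₁ cos²(70° − 10°) = 0.9698 I₀ · cos²(60°) = 0.2425 I₀.
Need I₃/I₀ = 0.182, so cos²(θ − 70°) = 0.182 / 0.2425 = 0.7506.
θ − 70° = arccos(√0.7506) = 30.0°, giving θ ≈ 70 + 30.0 = 100.0°.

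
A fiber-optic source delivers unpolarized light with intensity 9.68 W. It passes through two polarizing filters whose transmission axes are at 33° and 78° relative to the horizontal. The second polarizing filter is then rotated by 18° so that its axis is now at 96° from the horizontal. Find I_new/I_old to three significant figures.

Before rotation:
Unpolarized light through the first polarizer → I₁ = ½ I₀, now polarized at 33°.
I₂ = I₁ cos²(78° − 33°) = 0.5 I₀ · cos²(45°) = 0.25 I₀.
After rotation:
Unpolarized light through the first polarizer → I₁ = ½ I₀, now polarized at 33°.
I₂ = I₁ cos²(96° − 33°) = 0.5 I₀ · cos²(63°) = 0.1031 I₀.
Ratio = 0.1031 / 0.25 = 0.4122.

I_new/I_old ≈ 0.412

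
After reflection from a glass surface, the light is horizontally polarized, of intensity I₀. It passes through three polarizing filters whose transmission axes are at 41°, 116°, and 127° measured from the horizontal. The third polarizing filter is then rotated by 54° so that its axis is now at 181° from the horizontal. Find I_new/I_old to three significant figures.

I_new/I_old ≈ 0.185

Before rotation:
I₁ = I₀ cos²(41° − 0°) = I₀ cos²(41°) = 0.5696 I₀.
I₂ = I₁ cos²(116° − 41°) = 0.5696 I₀ · cos²(75°) = 0.03816 I₀.
I₃ = I₂ cos²(127° − 116°) = 0.03816 I₀ · cos²(11°) = 0.03677 I₀.
After rotation:
I₁ = I₀ cos²(41° − 0°) = I₀ cos²(41°) = 0.5696 I₀.
I₂ = I₁ cos²(116° − 41°) = 0.5696 I₀ · cos²(75°) = 0.03816 I₀.
I₃ = I₂ cos²(181° − 116°) = 0.03816 I₀ · cos²(65°) = 0.006815 I₀.
Ratio = 0.006815 / 0.03677 = 0.1854.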